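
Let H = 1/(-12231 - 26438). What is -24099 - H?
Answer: -931884230/38669 ≈ -24099.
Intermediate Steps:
H = -1/38669 (H = 1/(-38669) = -1/38669 ≈ -2.5860e-5)
-24099 - H = -24099 - 1*(-1/38669) = -24099 + 1/38669 = -931884230/38669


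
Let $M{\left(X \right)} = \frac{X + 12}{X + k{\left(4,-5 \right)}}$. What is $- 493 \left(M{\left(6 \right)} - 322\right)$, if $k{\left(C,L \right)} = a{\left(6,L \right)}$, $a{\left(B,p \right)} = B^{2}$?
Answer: $\frac{1109743}{7} \approx 1.5853 \cdot 10^{5}$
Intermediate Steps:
$k{\left(C,L \right)} = 36$ ($k{\left(C,L \right)} = 6^{2} = 36$)
$M{\left(X \right)} = \frac{12 + X}{36 + X}$ ($M{\left(X \right)} = \frac{X + 12}{X + 36} = \frac{12 + X}{36 + X}$)
$- 493 \left(M{\left(6 \right)} - 322\right) = - 493 \left(\frac{12 + 6}{36 + 6} - 322\right) = - 493 \left(\frac{1}{42} \cdot 18 - 322\right) = - 493 \left(\frac{3}{7} - 322\right) = \left(-493\right) \left(- \frac{2251}{7}\right) = \frac{1109743}{7}$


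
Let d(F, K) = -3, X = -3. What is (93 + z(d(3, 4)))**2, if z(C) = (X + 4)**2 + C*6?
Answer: 5776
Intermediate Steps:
z(C) = 1 + 6*C (z(C) = (-3 + 4)**2 + C*6 = 1**2 + 6*C = 1 + 6*C)
(93 + z(d(3, 4)))**2 = (93 + (1 + 6*(-3)))**2 = (93 + (1 - 18))**2 = (93 - 17)**2 = 76**2 = 5776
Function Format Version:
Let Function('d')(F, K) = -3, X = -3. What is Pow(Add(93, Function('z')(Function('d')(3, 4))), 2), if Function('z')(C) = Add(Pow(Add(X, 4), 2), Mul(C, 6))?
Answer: 5776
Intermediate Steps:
Function('z')(C) = Add(1, Mul(6, C)) (Function('z')(C) = Add(Pow(Add(-3, 4), 2), Mul(C, 6)) = Add(Pow(1, 2), Mul(6, C)) = Add(1, Mul(6, C)))
Pow(Add(93, Function('z')(Function('d')(3, 4))), 2) = Pow(Add(93, Add(1, Mul(6, -3))), 2) = Pow(Add(93, Add(1, -18)), 2) = Pow(Add(93, -17), 2) = Pow(76, 2) = 5776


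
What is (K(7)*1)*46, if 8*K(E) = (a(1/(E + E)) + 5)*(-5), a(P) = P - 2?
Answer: -4945/56 ≈ -88.304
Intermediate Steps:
a(P) = -2 + P
K(E) = -15/8 - 5/(16*E) (K(E) = (((-2 + 1/(E + E)) + 5)*(-5))/8 = (((-2 + 1/(2*E)) + 5)*(-5))/8 = ((3 + 1/(2*E))*(-5))/8 = (-15 - 5/(2*E))/8 = -15/8 - 5/(16*E))
(K(7)*1)*46 = (((5/16)*(-1 - 6*7)/7)*1)*46 = (((5/16)*(⅐)*(-1 - 42))*1)*46 = (((5/16)*(⅐)*(-43))*1)*46 = -215/112*1*46 = -215/112*46 = -4945/56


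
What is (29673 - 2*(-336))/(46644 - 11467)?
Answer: 30345/35177 ≈ 0.86264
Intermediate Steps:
(29673 - 2*(-336))/(46644 - 11467) = (29673 + 672)/35177 = 30345*(1/35177) = 30345/35177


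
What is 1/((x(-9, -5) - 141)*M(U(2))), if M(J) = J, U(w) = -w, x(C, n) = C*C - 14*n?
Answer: -1/20 ≈ -0.050000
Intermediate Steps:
x(C, n) = C**2 - 14*n
1/((x(-9, -5) - 141)*M(U(2))) = 1/((((-9)**2 - 14*(-5)) - 141)*(-1*2)) = 1/(((81 + 70) - 141)*(-2)) = 1/((151 - 141)*(-2)) = 1/(10*(-2)) = 1/(-20) = -1/20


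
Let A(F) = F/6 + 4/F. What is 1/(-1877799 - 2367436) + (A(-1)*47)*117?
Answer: -194537893877/8490470 ≈ -22913.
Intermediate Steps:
A(F) = 4/F + F/6 (A(F) = F*(⅙) + 4/F = F/6 + 4/F = 4/F + F/6)
1/(-1877799 - 2367436) + (A(-1)*47)*117 = 1/(-1877799 - 2367436) + ((4/(-1) + (⅙)*(-1))*47)*117 = 1/(-4245235) + ((4*(-1) - ⅙)*47)*117 = -1/4245235 + ((-4 - ⅙)*47)*117 = -1/4245235 - 25/6*47*117 = -1/4245235 - 1175/6*117 = -1/4245235 - 45825/2 = -194537893877/8490470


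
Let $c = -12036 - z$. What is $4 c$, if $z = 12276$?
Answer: $-97248$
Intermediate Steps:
$c = -24312$ ($c = -12036 - 12276 = -24312$)
$4 c = 4 \left(-24312\right) = -97248$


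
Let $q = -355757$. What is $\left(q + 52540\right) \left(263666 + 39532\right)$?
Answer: $-91934787966$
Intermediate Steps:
$\left(q + 52540\right) \left(263666 + 39532\right) = \left(-355757 + 52540\right) \left(263666 + 39532\right) = \left(-303217\right) 303198 = -91934787966$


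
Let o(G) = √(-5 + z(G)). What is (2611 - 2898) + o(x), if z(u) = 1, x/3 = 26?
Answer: -287 + 2*I ≈ -287.0 + 2.0*I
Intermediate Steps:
x = 78 (x = 3*26 = 78)
o(G) = 2*I (o(G) = √(-5 + 1) = √(-4) = 2*I)
(2611 - 2898) + o(x) = (2611 - 2898) + 2*I = -287 + 2*I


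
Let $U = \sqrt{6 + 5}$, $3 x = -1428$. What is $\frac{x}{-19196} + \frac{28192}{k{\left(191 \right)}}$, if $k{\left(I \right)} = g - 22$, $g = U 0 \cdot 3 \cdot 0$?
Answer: $- \frac{67645395}{52789} \approx -1281.4$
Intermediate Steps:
$x = -476$ ($x = \frac{1}{3} \left(-1428\right) = -476$)
$U = \sqrt{11} \approx 3.3166$
$g = 0$ ($g = \sqrt{11} \cdot 0 \cdot 3 \cdot 0 = \sqrt{11} \cdot 0 \cdot 0 = 0 \cdot 0 = 0$)
$k{\left(I \right)} = -22$ ($k{\left(I \right)} = 0 - 22 = -22$)
$\frac{x}{-19196} + \frac{28192}{k{\left(191 \right)}} = - \frac{476}{-19196} + \frac{28192}{-22} = \left(-476\right) \left(- \frac{1}{19196}\right) + 28192 \left(- \frac{1}{22}\right) = \frac{119}{4799} - \frac{14096}{11} = - \frac{67645395}{52789}$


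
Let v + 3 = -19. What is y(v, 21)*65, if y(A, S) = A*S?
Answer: -30030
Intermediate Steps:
v = -22 (v = -3 - 19 = -22)
y(v, 21)*65 = -22*21*65 = -462*65 = -30030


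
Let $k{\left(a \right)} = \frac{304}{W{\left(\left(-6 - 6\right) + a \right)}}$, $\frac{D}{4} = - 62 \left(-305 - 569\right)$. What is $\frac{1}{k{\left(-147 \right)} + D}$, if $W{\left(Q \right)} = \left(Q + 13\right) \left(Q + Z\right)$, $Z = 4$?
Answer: $\frac{11315}{2452549032} \approx 4.6136 \cdot 10^{-6}$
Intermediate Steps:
$D = 216752$ ($D = 4 \left(- 62 \left(-305 - 569\right)\right) = 4 \left(\left(-62\right) \left(-874\right)\right) = 4 \cdot 54188 = 216752$)
$W{\left(Q \right)} = \left(4 + Q\right) \left(13 + Q\right)$ ($W{\left(Q \right)} = \left(Q + 13\right) \left(Q + 4\right) = \left(13 + Q\right) \left(4 + Q\right) = \left(4 + Q\right) \left(13 + Q\right)$)
$k{\left(a \right)} = \frac{304}{-152 + \left(-12 + a\right)^{2} + 17 a}$ ($k{\left(a \right)} = \frac{304}{52 + \left(\left(-6 - 6\right) + a\right)^{2} + 17 \left(\left(-6 - 6\right) + a\right)} = \frac{304}{52 + \left(-12 + a\right)^{2} + 17 \left(-12 + a\right)} = \frac{304}{52 + \left(-12 + a\right)^{2} + \left(-204 + 17 a\right)} = \frac{304}{-152 + \left(-12 + a\right)^{2} + 17 a}$)
$\frac{1}{k{\left(-147 \right)} + D} = \frac{1}{\frac{304}{-8 + \left(-147\right)^{2} - -1029} + 216752} = \frac{1}{\frac{304}{-8 + 21609 + 1029} + 216752} = \frac{1}{\frac{304}{22630} + 216752} = \frac{1}{304 \cdot \frac{1}{22630} + 216752} = \frac{1}{\frac{152}{11315} + 216752} = \frac{1}{\frac{2452549032}{11315}} = \frac{11315}{2452549032}$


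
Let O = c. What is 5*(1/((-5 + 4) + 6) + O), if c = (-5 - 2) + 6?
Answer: -4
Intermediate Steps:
c = -1 (c = -7 + 6 = -1)
O = -1
5*(1/((-5 + 4) + 6) + O) = 5*(1/((-5 + 4) + 6) - 1) = 5*(1/(-1 + 6) - 1) = 5*(1/5 - 1) = 5*(-4/5) = -4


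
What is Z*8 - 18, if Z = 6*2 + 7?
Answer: 134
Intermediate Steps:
Z = 19 (Z = 12 + 7 = 19)
Z*8 - 18 = 19*8 - 18 = 152 - 18 = 134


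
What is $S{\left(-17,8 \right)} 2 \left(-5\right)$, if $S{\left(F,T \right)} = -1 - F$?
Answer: $-160$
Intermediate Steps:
$S{\left(-17,8 \right)} 2 \left(-5\right) = \left(-1 - -17\right) 2 \left(-5\right) = \left(-1 + 17\right) \left(-10\right) = 16 \left(-10\right) = -160$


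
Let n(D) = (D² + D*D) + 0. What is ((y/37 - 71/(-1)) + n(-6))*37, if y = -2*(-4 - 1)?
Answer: 5301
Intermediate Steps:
y = 10 (y = -2*(-5) = 10)
n(D) = 2*D² (n(D) = (D² + D²) + 0 = 2*D² + 0 = 2*D²)
((y/37 - 71/(-1)) + n(-6))*37 = ((10/37 - 71/(-1)) + 2*(-6)²)*37 = ((10*(1/37) - 71*(-1)) + 2*36)*37 = ((10/37 + 71) + 72)*37 = (2637/37 + 72)*37 = (5301/37)*37 = 5301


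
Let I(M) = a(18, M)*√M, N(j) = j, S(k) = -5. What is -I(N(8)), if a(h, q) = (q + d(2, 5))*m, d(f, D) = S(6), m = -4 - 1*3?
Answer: 42*√2 ≈ 59.397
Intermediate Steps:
m = -7 (m = -4 - 3 = -7)
d(f, D) = -5
a(h, q) = 35 - 7*q (a(h, q) = (q - 5)*(-7) = (-5 + q)*(-7) = 35 - 7*q)
I(M) = √M*(35 - 7*M) (I(M) = (35 - 7*M)*√M = √M*(35 - 7*M))
-I(N(8)) = -7*√8*(5 - 1*8) = -7*2*√2*(5 - 8) = -7*2*√2*(-3) = -(-42)*√2 = 42*√2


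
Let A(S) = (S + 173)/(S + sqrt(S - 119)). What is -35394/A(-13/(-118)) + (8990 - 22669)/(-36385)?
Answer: -5487372679/247745465 - 11798*I*sqrt(1655422)/6809 ≈ -22.149 - 2229.4*I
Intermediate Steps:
A(S) = (173 + S)/(S + sqrt(-119 + S))
-35394/A(-13/(-118)) + (8990 - 22669)/(-36385) = -35394*(-13/(-118) + sqrt(-119 - 13/(-118)))/(173 - 13/(-118)) + (8990 - 22669)/(-36385) = -35394*(-13*(-1/118) + sqrt(-119 - 13*(-1/118)))/(173 - 13*(-1/118)) - 13679*(-1/36385) = -35394*(13/118 + sqrt(-119 + 13/118))/(173 + 13/118) + 13679/36385 = -(153374/6809 + 11798*I*sqrt(1655422)/6809) + 13679/36385 = -35394*(13/20427 + I*sqrt(1655422)/20427) + 13679/36385 = (-153374/6809 - 11798*I*sqrt(1655422)/6809) + 13679/36385 = -5487372679/247745465 - 11798*I*sqrt(1655422)/6809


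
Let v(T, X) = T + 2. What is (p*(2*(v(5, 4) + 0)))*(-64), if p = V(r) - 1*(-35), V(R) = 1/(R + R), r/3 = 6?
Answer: -282464/9 ≈ -31385.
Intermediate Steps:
r = 18 (r = 3*6 = 18)
v(T, X) = 2 + T
V(R) = 1/(2*R)
p = 1261/36 (p = (1/2)/18 - 1*(-35) = (1/2)*(1/18) + 35 = 1/36 + 35 = 1261/36 ≈ 35.028)
(p*(2*(v(5, 4) + 0)))*(-64) = (1261*(2*((2 + 5) + 0))/36)*(-64) = (1261*(2*(7 + 0))/36)*(-64) = (1261*(2*7)/36)*(-64) = ((1261/36)*14)*(-64) = (8827/18)*(-64) = -282464/9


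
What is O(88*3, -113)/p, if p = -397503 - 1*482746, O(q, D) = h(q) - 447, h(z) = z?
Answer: 183/880249 ≈ 0.00020790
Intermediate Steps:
O(q, D) = -447 + q (O(q, D) = q - 447 = -447 + q)
p = -880249 (p = -397503 - 482746 = -880249)
O(88*3, -113)/p = (-447 + 88*3)/(-880249) = (-447 + 264)*(-1/880249) = -183*(-1/880249) = 183/880249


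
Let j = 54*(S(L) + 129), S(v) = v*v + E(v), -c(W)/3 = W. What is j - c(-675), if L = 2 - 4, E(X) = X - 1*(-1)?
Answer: 5103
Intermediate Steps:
E(X) = 1 + X (E(X) = X + 1 = 1 + X)
L = -2
c(W) = -3*W
S(v) = 1 + v + v**2 (S(v) = v*v + (1 + v) = v**2 + (1 + v) = 1 + v + v**2)
j = 7128 (j = 54*((1 - 2 + (-2)**2) + 129) = 54*((1 - 2 + 4) + 129) = 54*(3 + 129) = 54*132 = 7128)
j - c(-675) = 7128 - (-3)*(-675) = 7128 - 1*2025 = 7128 - 2025 = 5103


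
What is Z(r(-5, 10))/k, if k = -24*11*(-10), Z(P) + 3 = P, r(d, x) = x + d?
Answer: 1/1320 ≈ 0.00075758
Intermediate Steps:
r(d, x) = d + x
Z(P) = -3 + P
k = 2640 (k = -264*(-10) = 2640)
Z(r(-5, 10))/k = (-3 + (-5 + 10))/2640 = (-3 + 5)*(1/2640) = 2*(1/2640) = 1/1320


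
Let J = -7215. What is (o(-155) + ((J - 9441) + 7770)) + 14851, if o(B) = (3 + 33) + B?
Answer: 5846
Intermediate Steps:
o(B) = 36 + B
(o(-155) + ((J - 9441) + 7770)) + 14851 = ((36 - 155) + ((-7215 - 9441) + 7770)) + 14851 = (-119 + (-16656 + 7770)) + 14851 = (-119 - 8886) + 14851 = -9005 + 14851 = 5846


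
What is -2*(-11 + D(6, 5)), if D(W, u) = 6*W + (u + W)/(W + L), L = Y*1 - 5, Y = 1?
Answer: -61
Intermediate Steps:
L = -4 (L = 1*1 - 5 = 1 - 5 = -4)
D(W, u) = 6*W + (W + u)/(-4 + W) (D(W, u) = 6*W + (u + W)/(W - 4) = 6*W + (W + u)/(-4 + W))
-2*(-11 + D(6, 5)) = -2*(-11 + (5 - 23*6 + 6*6²)/(-4 + 6)) = -2*(-11 + (5 - 138 + 6*36)/2) = -2*(-11 + (5 - 138 + 216)/2) = -2*(-11 + (½)*83) = -2*(-11 + 83/2) = -2*61/2 = -61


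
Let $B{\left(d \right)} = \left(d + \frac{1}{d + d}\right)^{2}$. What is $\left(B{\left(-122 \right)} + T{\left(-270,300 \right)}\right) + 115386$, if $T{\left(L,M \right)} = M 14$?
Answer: $\frac{8005865457}{59536} \approx 1.3447 \cdot 10^{5}$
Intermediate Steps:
$T{\left(L,M \right)} = 14 M$
$B{\left(d \right)} = \left(d + \frac{1}{2 d}\right)^{2}$
$\left(B{\left(-122 \right)} + T{\left(-270,300 \right)}\right) + 115386 = \left(\frac{\left(1 + 2 \left(-122\right)^{2}\right)^{2}}{4 \cdot 14884} + 14 \cdot 300\right) + 115386 = \left(\frac{1}{4} \cdot \frac{1}{14884} \left(1 + 2 \cdot 14884\right)^{2} + 4200\right) + 115386 = \left(\frac{1}{4} \cdot \frac{1}{14884} \left(1 + 29768\right)^{2} + 4200\right) + 115386 = \left(\frac{1}{4} \cdot \frac{1}{14884} \cdot 29769^{2} + 4200\right) + 115386 = \left(\frac{1}{4} \cdot \frac{1}{14884} \cdot 886193361 + 4200\right) + 115386 = \left(\frac{886193361}{59536} + 4200\right) + 115386 = \frac{1136244561}{59536} + 115386 = \frac{8005865457}{59536}$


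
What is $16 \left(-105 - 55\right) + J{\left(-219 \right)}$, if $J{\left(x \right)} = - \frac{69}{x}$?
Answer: $- \frac{186857}{73} \approx -2559.7$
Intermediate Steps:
$16 \left(-105 - 55\right) + J{\left(-219 \right)} = 16 \left(-105 - 55\right) - \frac{69}{-219} = 16 \left(-160\right) - - \frac{23}{73} = -2560 + \frac{23}{73} = - \frac{186857}{73}$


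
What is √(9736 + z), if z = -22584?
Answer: 4*I*√803 ≈ 113.35*I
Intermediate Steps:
√(9736 + z) = √(9736 - 22584) = √(-12848) = 4*I*√803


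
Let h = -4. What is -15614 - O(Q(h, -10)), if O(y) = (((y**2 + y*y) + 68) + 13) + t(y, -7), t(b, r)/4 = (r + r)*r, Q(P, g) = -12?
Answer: -16375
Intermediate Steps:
t(b, r) = 8*r**2 (t(b, r) = 4*((r + r)*r) = 4*((2*r)*r) = 4*(2*r**2) = 8*r**2)
O(y) = 473 + 2*y**2 (O(y) = (((y**2 + y*y) + 68) + 13) + 8*(-7)**2 = (((y**2 + y**2) + 68) + 13) + 8*49 = ((2*y**2 + 68) + 13) + 392 = ((68 + 2*y**2) + 13) + 392 = (81 + 2*y**2) + 392 = 473 + 2*y**2)
-15614 - O(Q(h, -10)) = -15614 - (473 + 2*(-12)**2) = -15614 - (473 + 2*144) = -15614 - (473 + 288) = -15614 - 1*761 = -15614 - 761 = -16375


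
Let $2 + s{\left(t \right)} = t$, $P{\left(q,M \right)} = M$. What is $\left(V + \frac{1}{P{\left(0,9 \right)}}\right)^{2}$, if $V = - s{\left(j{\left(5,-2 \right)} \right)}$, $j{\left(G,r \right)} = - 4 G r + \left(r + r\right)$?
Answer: $\frac{93025}{81} \approx 1148.5$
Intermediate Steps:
$j{\left(G,r \right)} = 2 r - 4 G r$ ($j{\left(G,r \right)} = - 4 G r + 2 r = 2 r - 4 G r$)
$s{\left(t \right)} = -2 + t$
$V = -34$ ($V = - (-2 + 2 \left(-2\right) \left(1 - 10\right)) = - (-2 + 2 \left(-2\right) \left(-9\right)) = - (-2 + 36) = \left(-1\right) 34 = -34$)
$\left(V + \frac{1}{P{\left(0,9 \right)}}\right)^{2} = \left(-34 + \frac{1}{9}\right)^{2} = \left(- \frac{305}{9}\right)^{2} = \frac{93025}{81}$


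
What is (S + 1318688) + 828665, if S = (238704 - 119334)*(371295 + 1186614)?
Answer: 185969744683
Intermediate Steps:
S = 185967597330 (S = 119370*1557909 = 185967597330)
(S + 1318688) + 828665 = (185967597330 + 1318688) + 828665 = 185968916018 + 828665 = 185969744683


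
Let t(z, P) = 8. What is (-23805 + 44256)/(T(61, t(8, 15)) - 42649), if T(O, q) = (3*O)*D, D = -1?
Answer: -20451/42832 ≈ -0.47747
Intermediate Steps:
T(O, q) = -3*O (T(O, q) = (3*O)*(-1) = -3*O)
(-23805 + 44256)/(T(61, t(8, 15)) - 42649) = (-23805 + 44256)/(-3*61 - 42649) = 20451/(-183 - 42649) = 20451/(-42832) = 20451*(-1/42832) = -20451/42832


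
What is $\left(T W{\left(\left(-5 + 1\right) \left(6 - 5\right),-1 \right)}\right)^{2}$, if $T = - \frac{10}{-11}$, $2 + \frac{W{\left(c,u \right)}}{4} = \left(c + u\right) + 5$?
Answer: $\frac{6400}{121} \approx 52.893$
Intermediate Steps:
$W{\left(c,u \right)} = 12 + 4 c + 4 u$ ($W{\left(c,u \right)} = -8 + 4 \left(\left(c + u\right) + 5\right) = -8 + 4 \left(5 + c + u\right) = -8 + \left(20 + 4 c + 4 u\right) = 12 + 4 c + 4 u$)
$T = \frac{10}{11}$ ($T = - \frac{10 \left(-1\right)}{11} = \left(-1\right) \left(- \frac{10}{11}\right) = \frac{10}{11} \approx 0.90909$)
$\left(T W{\left(\left(-5 + 1\right) \left(6 - 5\right),-1 \right)}\right)^{2} = \left(\frac{10 \left(12 + 4 \left(-5 + 1\right) \left(6 - 5\right) + 4 \left(-1\right)\right)}{11}\right)^{2} = \left(\frac{10 \left(12 + 4 \left(\left(-4\right) 1\right) - 4\right)}{11}\right)^{2} = \left(\frac{10 \left(12 + 4 \left(-4\right) - 4\right)}{11}\right)^{2} = \left(\frac{10 \left(12 - 16 - 4\right)}{11}\right)^{2} = \left(\frac{10}{11} \left(-8\right)\right)^{2} = \left(- \frac{80}{11}\right)^{2} = \frac{6400}{121}$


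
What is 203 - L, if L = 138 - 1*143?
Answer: 208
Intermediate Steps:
L = -5 (L = 138 - 143 = -5)
203 - L = 203 - 1*(-5) = 203 + 5 = 208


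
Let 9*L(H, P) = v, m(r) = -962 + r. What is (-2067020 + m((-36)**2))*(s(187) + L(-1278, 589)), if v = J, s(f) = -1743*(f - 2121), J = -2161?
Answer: -62696013638942/9 ≈ -6.9662e+12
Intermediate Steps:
s(f) = 3696903 - 1743*f (s(f) = -1743*(-2121 + f) = 3696903 - 1743*f)
v = -2161
L(H, P) = -2161/9 (L(H, P) = (1/9)*(-2161) = -2161/9)
(-2067020 + m((-36)**2))*(s(187) + L(-1278, 589)) = (-2067020 + (-962 + (-36)**2))*((3696903 - 1743*187) - 2161/9) = (-2067020 + (-962 + 1296))*((3696903 - 325941) - 2161/9) = (-2067020 + 334)*(3370962 - 2161/9) = -2066686*30336497/9 = -62696013638942/9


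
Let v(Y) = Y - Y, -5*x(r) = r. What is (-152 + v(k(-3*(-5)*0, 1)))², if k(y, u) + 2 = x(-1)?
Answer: 23104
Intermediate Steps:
x(r) = -r/5
k(y, u) = -9/5 (k(y, u) = -2 - ⅕*(-1) = -2 + ⅕ = -9/5)
v(Y) = 0
(-152 + v(k(-3*(-5)*0, 1)))² = (-152 + 0)² = (-152)² = 23104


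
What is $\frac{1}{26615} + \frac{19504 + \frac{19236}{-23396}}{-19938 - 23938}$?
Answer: $- \frac{3035825194781}{6830226719260} \approx -0.44447$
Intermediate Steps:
$\frac{1}{26615} + \frac{19504 + \frac{19236}{-23396}}{-19938 - 23938} = \frac{1}{26615} + \frac{19504 + 19236 \left(- \frac{1}{23396}\right)}{-43876} = \frac{1}{26615} + \left(19504 - \frac{4809}{5849}\right) \left(- \frac{1}{43876}\right) = \frac{1}{26615} + \frac{114074087}{5849} \left(- \frac{1}{43876}\right) = \frac{1}{26615} - \frac{114074087}{256630724} = - \frac{3035825194781}{6830226719260}$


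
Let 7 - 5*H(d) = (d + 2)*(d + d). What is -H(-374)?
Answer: 278249/5 ≈ 55650.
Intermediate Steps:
H(d) = 7/5 - 2*d*(2 + d)/5 (H(d) = 7/5 - (d + 2)*(d + d)/5 = 7/5 - (2 + d)*2*d/5 = 7/5 - 2*d*(2 + d)/5)
-H(-374) = -(7/5 - ⅘*(-374) - ⅖*(-374)²) = -(7/5 + 1496/5 - ⅖*139876) = -(7/5 + 1496/5 - 279752/5) = -1*(-278249/5) = 278249/5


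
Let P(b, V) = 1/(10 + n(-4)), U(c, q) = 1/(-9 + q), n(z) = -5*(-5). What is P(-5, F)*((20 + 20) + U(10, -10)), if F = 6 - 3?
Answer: 759/665 ≈ 1.1414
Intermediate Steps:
F = 3
n(z) = 25
P(b, V) = 1/35 (P(b, V) = 1/(10 + 25) = 1/35)
P(-5, F)*((20 + 20) + U(10, -10)) = ((20 + 20) + 1/(-9 - 10))/35 = (40 + 1/(-19))/35 = (40 - 1/19)/35 = (1/35)*(759/19) = 759/665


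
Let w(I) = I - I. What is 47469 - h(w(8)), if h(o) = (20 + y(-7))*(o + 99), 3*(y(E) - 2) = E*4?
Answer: 46215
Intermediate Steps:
w(I) = 0
y(E) = 2 + 4*E/3 (y(E) = 2 + (E*4)/3 = 2 + (4*E)/3 = 2 + 4*E/3)
h(o) = 1254 + 38*o/3 (h(o) = (20 + (2 + (4/3)*(-7)))*(o + 99) = (20 + (2 - 28/3))*(99 + o) = (20 - 22/3)*(99 + o) = 38*(99 + o)/3 = 1254 + 38*o/3)
47469 - h(w(8)) = 47469 - (1254 + (38/3)*0) = 47469 - (1254 + 0) = 47469 - 1*1254 = 47469 - 1254 = 46215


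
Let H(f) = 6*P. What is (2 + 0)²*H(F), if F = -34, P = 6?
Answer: 144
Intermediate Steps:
H(f) = 36 (H(f) = 6*6 = 36)
(2 + 0)²*H(F) = (2 + 0)²*36 = 2²*36 = 4*36 = 144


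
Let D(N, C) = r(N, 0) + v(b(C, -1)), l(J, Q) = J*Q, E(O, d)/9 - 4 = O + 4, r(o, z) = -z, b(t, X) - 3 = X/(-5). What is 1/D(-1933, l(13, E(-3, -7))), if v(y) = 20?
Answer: 1/20 ≈ 0.050000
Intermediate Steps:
b(t, X) = 3 - X/5 (b(t, X) = 3 + X/(-5) = 3 + X*(-⅕) = 3 - X/5)
E(O, d) = 72 + 9*O (E(O, d) = 36 + 9*(O + 4) = 36 + 9*(4 + O) = 36 + (36 + 9*O) = 72 + 9*O)
D(N, C) = 20 (D(N, C) = -1*0 + 20 = 0 + 20 = 20)
1/D(-1933, l(13, E(-3, -7))) = 1/20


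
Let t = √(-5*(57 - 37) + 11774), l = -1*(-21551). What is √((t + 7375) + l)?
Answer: √(28926 + √11674) ≈ 170.39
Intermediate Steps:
l = 21551
t = √11674 (t = √(-5*20 + 11774) = √(-100 + 11774) = √11674 ≈ 108.05)
√((t + 7375) + l) = √((√11674 + 7375) + 21551) = √((7375 + √11674) + 21551) = √(28926 + √11674)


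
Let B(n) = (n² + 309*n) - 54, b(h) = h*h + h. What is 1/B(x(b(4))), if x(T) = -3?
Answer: -1/972 ≈ -0.0010288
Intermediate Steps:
b(h) = h + h² (b(h) = h² + h = h + h²)
B(n) = -54 + n² + 309*n
1/B(x(b(4))) = 1/(-54 + (-3)² + 309*(-3)) = 1/(-54 + 9 - 927) = 1/(-972) = -1/972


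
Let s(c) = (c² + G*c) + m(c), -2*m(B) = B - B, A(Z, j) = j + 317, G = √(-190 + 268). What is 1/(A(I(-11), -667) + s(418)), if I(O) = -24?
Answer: 87187/15196331702 - 209*√78/15196331702 ≈ 5.6159e-6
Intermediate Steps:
G = √78 ≈ 8.8318
A(Z, j) = 317 + j
m(B) = 0 (m(B) = -(B - B)/2 = -½*0 = 0)
s(c) = c² + c*√78 (s(c) = (c² + √78*c) + 0 = (c² + c*√78) + 0 = c² + c*√78)
1/(A(I(-11), -667) + s(418)) = 1/((317 - 667) + 418*(418 + √78)) = 1/(-350 + (174724 + 418*√78)) = 1/(174374 + 418*√78)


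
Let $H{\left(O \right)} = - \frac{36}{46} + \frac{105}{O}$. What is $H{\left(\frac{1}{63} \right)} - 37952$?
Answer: $- \frac{720769}{23} \approx -31338.0$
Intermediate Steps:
$H{\left(O \right)} = - \frac{18}{23} + \frac{105}{O}$ ($H{\left(O \right)} = \left(-36\right) \frac{1}{46} + \frac{105}{O} = - \frac{18}{23} + \frac{105}{O}$)
$H{\left(\frac{1}{63} \right)} - 37952 = \left(- \frac{18}{23} + \frac{105}{\frac{1}{63}}\right) - 37952 = \left(- \frac{18}{23} + 105 \frac{1}{\frac{1}{63}}\right) - 37952 = \left(- \frac{18}{23} + 105 \cdot 63\right) - 37952 = \left(- \frac{18}{23} + 6615\right) - 37952 = \frac{152127}{23} - 37952 = - \frac{720769}{23}$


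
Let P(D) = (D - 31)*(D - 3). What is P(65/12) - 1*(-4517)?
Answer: 641545/144 ≈ 4455.2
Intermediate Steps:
P(D) = (-31 + D)*(-3 + D)
P(65/12) - 1*(-4517) = (93 + (65/12)**2 - 2210/12) - 1*(-4517) = (93 + (65*(1/12))**2 - 2210/12) + 4517 = (93 + (65/12)**2 - 34*65/12) + 4517 = (93 + 4225/144 - 1105/6) + 4517 = -8903/144 + 4517 = 641545/144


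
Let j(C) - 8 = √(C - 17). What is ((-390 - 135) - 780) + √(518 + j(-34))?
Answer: -1305 + √(526 + I*√51) ≈ -1282.1 + 0.15569*I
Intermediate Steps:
j(C) = 8 + √(-17 + C) (j(C) = 8 + √(C - 17) = 8 + √(-17 + C))
((-390 - 135) - 780) + √(518 + j(-34)) = ((-390 - 135) - 780) + √(518 + (8 + √(-17 - 34))) = (-525 - 780) + √(518 + (8 + √(-51))) = -1305 + √(518 + (8 + I*√51)) = -1305 + √(526 + I*√51)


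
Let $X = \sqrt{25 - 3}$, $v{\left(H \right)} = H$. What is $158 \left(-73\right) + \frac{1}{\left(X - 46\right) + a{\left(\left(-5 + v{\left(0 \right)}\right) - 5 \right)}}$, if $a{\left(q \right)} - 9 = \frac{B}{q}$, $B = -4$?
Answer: $- \frac{379919341}{32939} - \frac{25 \sqrt{22}}{32939} \approx -11534.0$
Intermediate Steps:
$X = \sqrt{22} \approx 4.6904$
$a{\left(q \right)} = 9 - \frac{4}{q}$
$158 \left(-73\right) + \frac{1}{\left(X - 46\right) + a{\left(\left(-5 + v{\left(0 \right)}\right) - 5 \right)}} = 158 \left(-73\right) + \frac{1}{\left(\sqrt{22} - 46\right) + \left(9 - \frac{4}{\left(-5 + 0\right) - 5}\right)} = -11534 + \frac{1}{\left(-46 + \sqrt{22}\right) + \left(9 - \frac{4}{-5 - 5}\right)} = -11534 + \frac{1}{\left(-46 + \sqrt{22}\right) + \left(9 - \frac{4}{-10}\right)} = -11534 + \frac{1}{\left(-46 + \sqrt{22}\right) + \left(9 - - \frac{2}{5}\right)} = -11534 + \frac{1}{\left(-46 + \sqrt{22}\right) + \left(9 + \frac{2}{5}\right)} = -11534 + \frac{1}{\left(-46 + \sqrt{22}\right) + \frac{47}{5}} = -11534 + \frac{1}{- \frac{183}{5} + \sqrt{22}}$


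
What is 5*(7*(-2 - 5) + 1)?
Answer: -240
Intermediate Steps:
5*(7*(-2 - 5) + 1) = 5*(7*(-7) + 1) = 5*(-49 + 1) = 5*(-48) = -240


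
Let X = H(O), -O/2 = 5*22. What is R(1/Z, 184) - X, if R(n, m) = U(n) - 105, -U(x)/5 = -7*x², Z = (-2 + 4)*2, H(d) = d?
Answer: 1875/16 ≈ 117.19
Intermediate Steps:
O = -220 (O = -10*22 = -2*110 = -220)
Z = 4 (Z = 2*2 = 4)
X = -220
U(x) = 35*x² (U(x) = -(-35)*x² = 35*x²)
R(n, m) = -105 + 35*n² (R(n, m) = 35*n² - 105 = -105 + 35*n²)
R(1/Z, 184) - X = (-105 + 35*(1/4)²) - 1*(-220) = (-105 + 35*(¼)²) + 220 = (-105 + 35*(1/16)) + 220 = (-105 + 35/16) + 220 = -1645/16 + 220 = 1875/16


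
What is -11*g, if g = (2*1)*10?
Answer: -220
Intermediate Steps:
g = 20 (g = 2*10 = 20)
-11*g = -11*20 = -220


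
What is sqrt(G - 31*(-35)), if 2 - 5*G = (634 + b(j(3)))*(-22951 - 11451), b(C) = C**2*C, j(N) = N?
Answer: sqrt(113725745)/5 ≈ 2132.8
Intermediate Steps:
b(C) = C**3
G = 22739724/5 (G = 2/5 - (634 + 3**3)*(-22951 - 11451)/5 = 2/5 - (634 + 27)*(-34402)/5 = 2/5 - 661*(-34402)/5 = 2/5 - 1/5*(-22739722) = 2/5 + 22739722/5 = 22739724/5 ≈ 4.5479e+6)
sqrt(G - 31*(-35)) = sqrt(22739724/5 - 31*(-35)) = sqrt(22739724/5 + 1085) = sqrt(22745149/5) = sqrt(113725745)/5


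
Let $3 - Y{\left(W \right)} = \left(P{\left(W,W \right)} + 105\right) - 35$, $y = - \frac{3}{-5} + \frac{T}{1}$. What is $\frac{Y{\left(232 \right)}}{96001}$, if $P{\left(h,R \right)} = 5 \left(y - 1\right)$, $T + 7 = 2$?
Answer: $- \frac{40}{96001} \approx -0.00041666$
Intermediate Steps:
$T = -5$ ($T = -7 + 2 = -5$)
$y = - \frac{22}{5}$ ($y = - \frac{3}{-5} - \frac{5}{1} = \left(-3\right) \left(- \frac{1}{5}\right) - 5 = \frac{3}{5} - 5 = - \frac{22}{5} \approx -4.4$)
$P{\left(h,R \right)} = -27$ ($P{\left(h,R \right)} = 5 \left(- \frac{22}{5} - 1\right) = 5 \left(- \frac{27}{5}\right) = -27$)
$Y{\left(W \right)} = -40$ ($Y{\left(W \right)} = 3 - \left(\left(-27 + 105\right) - 35\right) = 3 - \left(78 - 35\right) = 3 - 43 = -40$)
$\frac{Y{\left(232 \right)}}{96001} = - \frac{40}{96001}$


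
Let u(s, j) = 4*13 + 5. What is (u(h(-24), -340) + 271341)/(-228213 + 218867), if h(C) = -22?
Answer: -135699/4673 ≈ -29.039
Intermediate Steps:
u(s, j) = 57 (u(s, j) = 52 + 5 = 57)
(u(h(-24), -340) + 271341)/(-228213 + 218867) = (57 + 271341)/(-228213 + 218867) = 271398/(-9346) = 271398*(-1/9346) = -135699/4673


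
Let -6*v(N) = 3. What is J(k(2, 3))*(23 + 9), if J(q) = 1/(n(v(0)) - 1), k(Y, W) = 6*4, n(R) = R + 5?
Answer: 64/7 ≈ 9.1429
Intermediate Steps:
v(N) = -½ (v(N) = -⅙*3 = -½)
n(R) = 5 + R
k(Y, W) = 24
J(q) = 2/7 (J(q) = 1/((5 - ½) - 1) = 1/(9/2 - 1) = 1/(7/2) = 2/7)
J(k(2, 3))*(23 + 9) = 2*(23 + 9)/7 = (2/7)*32 = 64/7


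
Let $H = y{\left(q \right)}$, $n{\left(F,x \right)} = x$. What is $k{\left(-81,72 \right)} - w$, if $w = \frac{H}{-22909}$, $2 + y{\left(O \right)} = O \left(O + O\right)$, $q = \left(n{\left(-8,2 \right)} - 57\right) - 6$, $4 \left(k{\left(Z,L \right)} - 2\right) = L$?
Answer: $\frac{15020}{739} \approx 20.325$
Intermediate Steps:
$k{\left(Z,L \right)} = 2 + \frac{L}{4}$
$q = -61$ ($q = \left(2 - 57\right) - 6 = -55 - 6 = -61$)
$y{\left(O \right)} = -2 + 2 O^{2}$ ($y{\left(O \right)} = -2 + O \left(O + O\right) = -2 + O 2 O = -2 + 2 O^{2}$)
$H = 7440$ ($H = -2 + 2 \left(-61\right)^{2} = -2 + 2 \cdot 3721 = -2 + 7442 = 7440$)
$w = - \frac{240}{739}$ ($w = \frac{7440}{-22909} = 7440 \left(- \frac{1}{22909}\right) = - \frac{240}{739} \approx -0.32476$)
$k{\left(-81,72 \right)} - w = \left(2 + \frac{1}{4} \cdot 72\right) - - \frac{240}{739} = \left(2 + 18\right) + \frac{240}{739} = 20 + \frac{240}{739} = \frac{15020}{739}$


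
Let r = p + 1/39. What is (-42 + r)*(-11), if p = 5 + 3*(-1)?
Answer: 17149/39 ≈ 439.72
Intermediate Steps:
p = 2 (p = 5 - 3 = 2)
r = 79/39 (r = 2 + 1/39 = 79/39 ≈ 2.0256)
(-42 + r)*(-11) = (-42 + 79/39)*(-11) = -1559/39*(-11) = 17149/39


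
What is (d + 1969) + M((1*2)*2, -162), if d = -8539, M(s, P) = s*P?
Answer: -7218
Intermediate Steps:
M(s, P) = P*s
(d + 1969) + M((1*2)*2, -162) = (-8539 + 1969) - 162*1*2*2 = -6570 - 324*2 = -6570 - 162*4 = -6570 - 648 = -7218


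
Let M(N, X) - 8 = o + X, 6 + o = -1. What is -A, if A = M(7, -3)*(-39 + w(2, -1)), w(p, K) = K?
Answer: -80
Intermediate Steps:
o = -7 (o = -6 - 1 = -7)
M(N, X) = 1 + X (M(N, X) = 8 + (-7 + X) = 1 + X)
A = 80 (A = (1 - 3)*(-39 - 1) = -2*(-40) = 80)
-A = -1*80 = -80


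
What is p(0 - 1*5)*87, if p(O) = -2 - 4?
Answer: -522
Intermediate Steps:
p(O) = -6
p(0 - 1*5)*87 = -6*87 = -522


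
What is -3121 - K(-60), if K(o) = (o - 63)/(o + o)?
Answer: -124881/40 ≈ -3122.0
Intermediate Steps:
K(o) = (-63 + o)/(2*o) (K(o) = (-63 + o)/((2*o)) = (-63 + o)*(1/(2*o)) = (-63 + o)/(2*o))
-3121 - K(-60) = -3121 - (-63 - 60)/(2*(-60)) = -3121 - (-1)*(-123)/(2*60) = -3121 - 1*41/40 = -3121 - 41/40 = -124881/40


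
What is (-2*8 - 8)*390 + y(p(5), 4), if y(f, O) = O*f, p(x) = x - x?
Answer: -9360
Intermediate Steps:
p(x) = 0
(-2*8 - 8)*390 + y(p(5), 4) = (-2*8 - 8)*390 + 4*0 = (-16 - 8)*390 + 0 = -24*390 + 0 = -9360 + 0 = -9360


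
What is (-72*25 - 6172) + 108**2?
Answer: 3692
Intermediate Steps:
(-72*25 - 6172) + 108**2 = (-1800 - 6172) + 11664 = -7972 + 11664 = 3692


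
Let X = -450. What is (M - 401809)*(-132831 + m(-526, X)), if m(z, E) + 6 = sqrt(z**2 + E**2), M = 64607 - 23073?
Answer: 47857850175 - 720550*sqrt(119794) ≈ 4.7608e+10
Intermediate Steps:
M = 41534
m(z, E) = -6 + sqrt(E**2 + z**2) (m(z, E) = -6 + sqrt(z**2 + E**2) = -6 + sqrt(E**2 + z**2))
(M - 401809)*(-132831 + m(-526, X)) = (41534 - 401809)*(-132831 + (-6 + sqrt((-450)**2 + (-526)**2))) = -360275*(-132831 + (-6 + sqrt(202500 + 276676))) = -360275*(-132831 + (-6 + sqrt(479176))) = -360275*(-132831 + (-6 + 2*sqrt(119794))) = -360275*(-132837 + 2*sqrt(119794)) = 47857850175 - 720550*sqrt(119794)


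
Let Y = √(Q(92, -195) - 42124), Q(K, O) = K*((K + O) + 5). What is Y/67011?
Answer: 2*I*√12785/67011 ≈ 0.0033747*I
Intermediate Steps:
Q(K, O) = K*(5 + K + O)
Y = 2*I*√12785 (Y = √(92*(5 + 92 - 195) - 42124) = √(92*(-98) - 42124) = √(-9016 - 42124) = √(-51140) = 2*I*√12785 ≈ 226.14*I)
Y/67011 = (2*I*√12785)/67011 = (2*I*√12785)*(1/67011) = 2*I*√12785/67011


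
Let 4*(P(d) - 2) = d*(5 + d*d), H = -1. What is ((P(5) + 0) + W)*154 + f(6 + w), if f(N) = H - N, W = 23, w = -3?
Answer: 9621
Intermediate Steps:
P(d) = 2 + d*(5 + d²)/4 (P(d) = 2 + (d*(5 + d*d))/4 = 2 + (d*(5 + d²))/4 = 2 + d*(5 + d²)/4)
f(N) = -1 - N
((P(5) + 0) + W)*154 + f(6 + w) = (((2 + (¼)*5³ + (5/4)*5) + 0) + 23)*154 + (-1 - (6 - 3)) = (((2 + (¼)*125 + 25/4) + 0) + 23)*154 + (-1 - 1*3) = (((2 + 125/4 + 25/4) + 0) + 23)*154 + (-1 - 3) = ((79/2 + 0) + 23)*154 - 4 = (79/2 + 23)*154 - 4 = (125/2)*154 - 4 = 9625 - 4 = 9621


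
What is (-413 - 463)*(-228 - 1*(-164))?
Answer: 56064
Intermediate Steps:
(-413 - 463)*(-228 - 1*(-164)) = -876*(-228 + 164) = -876*(-64) = 56064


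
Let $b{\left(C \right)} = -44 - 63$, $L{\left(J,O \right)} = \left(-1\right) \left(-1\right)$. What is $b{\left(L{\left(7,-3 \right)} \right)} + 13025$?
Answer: $12918$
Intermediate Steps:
$L{\left(J,O \right)} = 1$
$b{\left(C \right)} = -107$
$b{\left(L{\left(7,-3 \right)} \right)} + 13025 = -107 + 13025 = 12918$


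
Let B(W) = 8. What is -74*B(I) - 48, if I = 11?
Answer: -640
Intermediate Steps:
-74*B(I) - 48 = -74*8 - 48 = -592 - 48 = -640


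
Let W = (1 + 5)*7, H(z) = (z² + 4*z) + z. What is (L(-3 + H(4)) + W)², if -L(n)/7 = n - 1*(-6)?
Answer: 53361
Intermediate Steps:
H(z) = z² + 5*z
W = 42 (W = 6*7 = 42)
L(n) = -42 - 7*n (L(n) = -7*(n - 1*(-6)) = -7*(n + 6) = -7*(6 + n) = -42 - 7*n)
(L(-3 + H(4)) + W)² = ((-42 - 7*(-3 + 4*(5 + 4))) + 42)² = ((-42 - 7*(-3 + 4*9)) + 42)² = ((-42 - 7*(-3 + 36)) + 42)² = ((-42 - 7*33) + 42)² = ((-42 - 231) + 42)² = (-273 + 42)² = (-231)² = 53361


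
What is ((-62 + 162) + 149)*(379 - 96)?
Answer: 70467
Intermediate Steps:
((-62 + 162) + 149)*(379 - 96) = (100 + 149)*283 = 249*283 = 70467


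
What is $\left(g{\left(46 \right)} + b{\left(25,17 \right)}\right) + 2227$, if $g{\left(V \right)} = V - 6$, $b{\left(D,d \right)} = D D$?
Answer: $2892$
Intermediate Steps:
$b{\left(D,d \right)} = D^{2}$
$g{\left(V \right)} = -6 + V$ ($g{\left(V \right)} = V - 6 = -6 + V$)
$\left(g{\left(46 \right)} + b{\left(25,17 \right)}\right) + 2227 = \left(\left(-6 + 46\right) + 25^{2}\right) + 2227 = \left(40 + 625\right) + 2227 = 665 + 2227 = 2892$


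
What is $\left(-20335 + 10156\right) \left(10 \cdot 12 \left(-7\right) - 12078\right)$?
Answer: $131492322$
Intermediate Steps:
$\left(-20335 + 10156\right) \left(10 \cdot 12 \left(-7\right) - 12078\right) = - 10179 \left(120 \left(-7\right) - 12078\right) = - 10179 \left(-840 - 12078\right) = \left(-10179\right) \left(-12918\right) = 131492322$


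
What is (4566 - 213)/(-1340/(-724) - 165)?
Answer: -787893/29530 ≈ -26.681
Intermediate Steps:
(4566 - 213)/(-1340/(-724) - 165) = 4353/(-1340*(-1/724) - 165) = 4353/(335/181 - 165) = 4353/(-29530/181) = 4353*(-181/29530) = -787893/29530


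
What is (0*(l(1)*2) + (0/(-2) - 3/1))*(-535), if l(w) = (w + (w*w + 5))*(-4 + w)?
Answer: 1605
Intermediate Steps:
l(w) = (-4 + w)*(5 + w + w²) (l(w) = (w + (w² + 5))*(-4 + w) = (w + (5 + w²))*(-4 + w) = (5 + w + w²)*(-4 + w) = (-4 + w)*(5 + w + w²))
(0*(l(1)*2) + (0/(-2) - 3/1))*(-535) = (0*((-20 + 1 + 1³ - 3*1²)*2) + (0/(-2) - 3/1))*(-535) = (0*((-20 + 1 + 1 - 3*1)*2) + (0*(-½) - 3*1))*(-535) = (0*((-20 + 1 + 1 - 3)*2) + (0 - 3))*(-535) = (0*(-21*2) - 3)*(-535) = (0*(-42) - 3)*(-535) = (0 - 3)*(-535) = -3*(-535) = 1605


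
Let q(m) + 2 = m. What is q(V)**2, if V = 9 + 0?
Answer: 49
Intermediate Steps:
V = 9
q(m) = -2 + m
q(V)**2 = (-2 + 9)**2 = 7**2 = 49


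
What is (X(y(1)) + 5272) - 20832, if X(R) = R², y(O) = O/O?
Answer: -15559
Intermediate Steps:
y(O) = 1
(X(y(1)) + 5272) - 20832 = (1² + 5272) - 20832 = (1 + 5272) - 20832 = 5273 - 20832 = -15559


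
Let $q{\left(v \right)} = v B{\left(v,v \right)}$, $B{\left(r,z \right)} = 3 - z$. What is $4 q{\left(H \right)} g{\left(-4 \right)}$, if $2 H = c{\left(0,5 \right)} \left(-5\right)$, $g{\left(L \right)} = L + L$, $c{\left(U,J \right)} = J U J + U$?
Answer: $0$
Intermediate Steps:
$c{\left(U,J \right)} = U + U J^{2}$ ($c{\left(U,J \right)} = U J^{2} + U = U + U J^{2}$)
$g{\left(L \right)} = 2 L$
$H = 0$ ($H = \frac{0 \left(1 + 5^{2}\right) \left(-5\right)}{2} = \frac{0 \left(1 + 25\right) \left(-5\right)}{2} = \frac{0 \cdot 26 \left(-5\right)}{2} = \frac{0 \left(-5\right)}{2} = \frac{1}{2} \cdot 0 = 0$)
$q{\left(v \right)} = v \left(3 - v\right)$
$4 q{\left(H \right)} g{\left(-4 \right)} = 4 \cdot 0 \left(3 - 0\right) 2 \left(-4\right) = 4 \cdot 0 \left(3 + 0\right) \left(-8\right) = 4 \cdot 0 \cdot 3 \left(-8\right) = 4 \cdot 0 \left(-8\right) = 0 \left(-8\right) = 0$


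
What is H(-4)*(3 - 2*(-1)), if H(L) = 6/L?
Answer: -15/2 ≈ -7.5000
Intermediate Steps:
H(-4)*(3 - 2*(-1)) = (6/(-4))*(3 - 2*(-1)) = (6*(-¼))*(3 + 2) = -3/2*5 = -15/2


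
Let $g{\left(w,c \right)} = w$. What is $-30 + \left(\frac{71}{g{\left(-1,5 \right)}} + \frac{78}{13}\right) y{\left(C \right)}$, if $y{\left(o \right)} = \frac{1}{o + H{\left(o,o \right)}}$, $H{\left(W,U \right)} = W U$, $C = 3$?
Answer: $- \frac{425}{12} \approx -35.417$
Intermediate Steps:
$H{\left(W,U \right)} = U W$
$y{\left(o \right)} = \frac{1}{o + o^{2}}$ ($y{\left(o \right)} = \frac{1}{o + o o} = \frac{1}{o + o^{2}}$)
$-30 + \left(\frac{71}{g{\left(-1,5 \right)}} + \frac{78}{13}\right) y{\left(C \right)} = -30 + \left(\frac{71}{-1} + \frac{78}{13}\right) \frac{1}{3 \left(1 + 3\right)} = -30 + \left(71 \left(-1\right) + 78 \cdot \frac{1}{13}\right) \frac{1}{3 \cdot 4} = -30 + \left(-71 + 6\right) \frac{1}{3} \cdot \frac{1}{4} = -30 - \frac{65}{12} = - \frac{425}{12}$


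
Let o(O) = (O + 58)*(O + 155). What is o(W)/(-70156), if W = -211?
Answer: -2142/17539 ≈ -0.12213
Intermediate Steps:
o(O) = (58 + O)*(155 + O)
o(W)/(-70156) = (8990 + (-211)² + 213*(-211))/(-70156) = (8990 + 44521 - 44943)*(-1/70156) = 8568*(-1/70156) = -2142/17539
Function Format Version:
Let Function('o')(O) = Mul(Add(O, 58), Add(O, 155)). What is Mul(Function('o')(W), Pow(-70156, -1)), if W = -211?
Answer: Rational(-2142, 17539) ≈ -0.12213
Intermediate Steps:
Function('o')(O) = Mul(Add(58, O), Add(155, O))
Mul(Function('o')(W), Pow(-70156, -1)) = Mul(Add(8990, Pow(-211, 2), Mul(213, -211)), Pow(-70156, -1)) = Mul(Add(8990, 44521, -44943), Rational(-1, 70156)) = Mul(8568, Rational(-1, 70156)) = Rational(-2142, 17539)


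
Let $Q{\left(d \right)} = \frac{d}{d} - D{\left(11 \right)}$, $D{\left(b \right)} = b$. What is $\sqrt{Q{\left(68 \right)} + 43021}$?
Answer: $27 \sqrt{59} \approx 207.39$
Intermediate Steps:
$Q{\left(d \right)} = -10$ ($Q{\left(d \right)} = \frac{d}{d} - 11 = 1 - 11 = -10$)
$\sqrt{Q{\left(68 \right)} + 43021} = \sqrt{-10 + 43021} = \sqrt{43011} = 27 \sqrt{59}$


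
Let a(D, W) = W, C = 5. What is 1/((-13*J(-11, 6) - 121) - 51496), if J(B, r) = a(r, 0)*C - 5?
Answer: -1/51552 ≈ -1.9398e-5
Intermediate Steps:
J(B, r) = -5 (J(B, r) = 0*5 - 5 = 0 - 5 = -5)
1/((-13*J(-11, 6) - 121) - 51496) = 1/((-13*(-5) - 121) - 51496) = 1/((65 - 121) - 51496) = 1/(-56 - 51496) = 1/(-51552) = -1/51552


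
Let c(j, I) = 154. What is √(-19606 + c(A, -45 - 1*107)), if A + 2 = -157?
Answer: 2*I*√4863 ≈ 139.47*I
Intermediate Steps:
A = -159 (A = -2 - 157 = -159)
√(-19606 + c(A, -45 - 1*107)) = √(-19606 + 154) = √(-19452) = 2*I*√4863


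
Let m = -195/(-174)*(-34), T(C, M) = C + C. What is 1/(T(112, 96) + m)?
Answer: 29/5391 ≈ 0.0053793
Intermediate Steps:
T(C, M) = 2*C
m = -1105/29 (m = -195*(-1/174)*(-34) = (65/58)*(-34) = -1105/29 ≈ -38.103)
1/(T(112, 96) + m) = 1/(2*112 - 1105/29) = 1/(224 - 1105/29) = 1/(5391/29) = 29/5391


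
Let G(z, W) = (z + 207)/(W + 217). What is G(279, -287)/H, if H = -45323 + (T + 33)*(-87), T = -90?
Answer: 243/1412740 ≈ 0.00017201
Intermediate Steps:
G(z, W) = (207 + z)/(217 + W)
H = -40364 (H = -45323 + (-90 + 33)*(-87) = -45323 - 57*(-87) = -45323 + 4959 = -40364)
G(279, -287)/H = ((207 + 279)/(217 - 287))/(-40364) = (486/(-70))*(-1/40364) = -1/70*486*(-1/40364) = -243/35*(-1/40364) = 243/1412740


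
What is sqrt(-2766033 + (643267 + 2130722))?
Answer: 6*sqrt(221) ≈ 89.196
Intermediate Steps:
sqrt(-2766033 + (643267 + 2130722)) = sqrt(-2766033 + 2773989) = sqrt(7956) = 6*sqrt(221)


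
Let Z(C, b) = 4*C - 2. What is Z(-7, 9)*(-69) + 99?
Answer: 2169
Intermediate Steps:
Z(C, b) = -2 + 4*C
Z(-7, 9)*(-69) + 99 = (-2 + 4*(-7))*(-69) + 99 = (-2 - 28)*(-69) + 99 = -30*(-69) + 99 = 2070 + 99 = 2169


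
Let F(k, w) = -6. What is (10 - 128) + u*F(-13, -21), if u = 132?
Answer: -910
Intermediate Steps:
(10 - 128) + u*F(-13, -21) = (10 - 128) + 132*(-6) = -118 - 792 = -910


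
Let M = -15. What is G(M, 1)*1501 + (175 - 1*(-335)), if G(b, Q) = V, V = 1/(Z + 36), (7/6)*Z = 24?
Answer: 212467/396 ≈ 536.53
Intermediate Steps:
Z = 144/7 (Z = (6/7)*24 = 144/7 ≈ 20.571)
V = 7/396 (V = 1/(144/7 + 36) = 1/(396/7) = 7/396 ≈ 0.017677)
G(b, Q) = 7/396
G(M, 1)*1501 + (175 - 1*(-335)) = (7/396)*1501 + (175 - 1*(-335)) = 10507/396 + (175 + 335) = 10507/396 + 510 = 212467/396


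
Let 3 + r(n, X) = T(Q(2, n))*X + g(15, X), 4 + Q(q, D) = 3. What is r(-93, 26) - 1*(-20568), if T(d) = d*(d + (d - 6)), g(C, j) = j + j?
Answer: 20825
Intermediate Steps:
Q(q, D) = -1 (Q(q, D) = -4 + 3 = -1)
g(C, j) = 2*j
T(d) = d*(-6 + 2*d) (T(d) = d*(d + (-6 + d)) = d*(-6 + 2*d))
r(n, X) = -3 + 10*X (r(n, X) = -3 + ((2*(-1)*(-3 - 1))*X + 2*X) = -3 + ((2*(-1)*(-4))*X + 2*X) = -3 + (8*X + 2*X) = -3 + 10*X)
r(-93, 26) - 1*(-20568) = (-3 + 10*26) - 1*(-20568) = (-3 + 260) + 20568 = 257 + 20568 = 20825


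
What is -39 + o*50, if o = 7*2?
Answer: 661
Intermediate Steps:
o = 14
-39 + o*50 = -39 + 14*50 = -39 + 700 = 661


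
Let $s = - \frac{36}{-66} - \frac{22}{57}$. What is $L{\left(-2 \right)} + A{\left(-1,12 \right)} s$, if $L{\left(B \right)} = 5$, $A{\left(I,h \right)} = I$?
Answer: $\frac{3035}{627} \approx 4.8405$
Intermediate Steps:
$s = \frac{100}{627}$ ($s = \left(-36\right) \left(- \frac{1}{66}\right) - \frac{22}{57} = \frac{6}{11} - \frac{22}{57} = \frac{100}{627} \approx 0.15949$)
$L{\left(-2 \right)} + A{\left(-1,12 \right)} s = 5 - \frac{100}{627} = \frac{3035}{627}$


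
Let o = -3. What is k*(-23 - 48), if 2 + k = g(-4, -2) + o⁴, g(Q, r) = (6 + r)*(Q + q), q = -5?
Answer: -3053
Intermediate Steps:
g(Q, r) = (-5 + Q)*(6 + r) (g(Q, r) = (6 + r)*(Q - 5) = (6 + r)*(-5 + Q) = (-5 + Q)*(6 + r))
k = 43 (k = -2 + ((-30 - 5*(-2) + 6*(-4) - 4*(-2)) + (-3)⁴) = -2 + ((-30 + 10 - 24 + 8) + 81) = -2 + (-36 + 81) = -2 + 45 = 43)
k*(-23 - 48) = 43*(-23 - 48) = 43*(-71) = -3053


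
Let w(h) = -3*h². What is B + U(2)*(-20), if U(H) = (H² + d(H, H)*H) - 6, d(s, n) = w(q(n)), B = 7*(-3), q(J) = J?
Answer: 499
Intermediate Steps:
B = -21
d(s, n) = -3*n²
U(H) = -6 + H² - 3*H³ (U(H) = (H² + (-3*H²)*H) - 6 = (H² - 3*H³) - 6 = -6 + H² - 3*H³)
B + U(2)*(-20) = -21 + (-6 + 2² - 3*2³)*(-20) = -21 + (-6 + 4 - 3*8)*(-20) = -21 + (-6 + 4 - 24)*(-20) = -21 - 26*(-20) = -21 + 520 = 499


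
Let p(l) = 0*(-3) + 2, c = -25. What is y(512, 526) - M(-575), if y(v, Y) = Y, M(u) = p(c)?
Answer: 524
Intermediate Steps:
p(l) = 2 (p(l) = 0 + 2 = 2)
M(u) = 2
y(512, 526) - M(-575) = 526 - 1*2 = 526 - 2 = 524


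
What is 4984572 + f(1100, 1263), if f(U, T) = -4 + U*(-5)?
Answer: 4979068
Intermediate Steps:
f(U, T) = -4 - 5*U
4984572 + f(1100, 1263) = 4984572 + (-4 - 5*1100) = 4984572 + (-4 - 5500) = 4984572 - 5504 = 4979068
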